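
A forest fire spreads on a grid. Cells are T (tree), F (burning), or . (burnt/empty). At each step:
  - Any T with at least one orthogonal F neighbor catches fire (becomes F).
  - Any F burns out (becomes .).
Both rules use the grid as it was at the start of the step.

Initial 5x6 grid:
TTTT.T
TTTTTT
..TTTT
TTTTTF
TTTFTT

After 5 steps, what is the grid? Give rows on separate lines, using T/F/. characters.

Step 1: 6 trees catch fire, 2 burn out
  TTTT.T
  TTTTTT
  ..TTTF
  TTTFF.
  TTF.FF
Step 2: 5 trees catch fire, 6 burn out
  TTTT.T
  TTTTTF
  ..TFF.
  TTF...
  TF....
Step 3: 6 trees catch fire, 5 burn out
  TTTT.F
  TTTFF.
  ..F...
  TF....
  F.....
Step 4: 3 trees catch fire, 6 burn out
  TTTF..
  TTF...
  ......
  F.....
  ......
Step 5: 2 trees catch fire, 3 burn out
  TTF...
  TF....
  ......
  ......
  ......

TTF...
TF....
......
......
......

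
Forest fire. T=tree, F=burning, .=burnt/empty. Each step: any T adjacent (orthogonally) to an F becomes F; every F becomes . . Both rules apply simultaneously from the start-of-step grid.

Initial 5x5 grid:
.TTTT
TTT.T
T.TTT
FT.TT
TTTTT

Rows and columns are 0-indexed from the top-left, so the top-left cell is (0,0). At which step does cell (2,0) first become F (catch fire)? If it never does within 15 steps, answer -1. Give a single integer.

Step 1: cell (2,0)='F' (+3 fires, +1 burnt)
  -> target ignites at step 1
Step 2: cell (2,0)='.' (+2 fires, +3 burnt)
Step 3: cell (2,0)='.' (+2 fires, +2 burnt)
Step 4: cell (2,0)='.' (+3 fires, +2 burnt)
Step 5: cell (2,0)='.' (+4 fires, +3 burnt)
Step 6: cell (2,0)='.' (+3 fires, +4 burnt)
Step 7: cell (2,0)='.' (+2 fires, +3 burnt)
Step 8: cell (2,0)='.' (+1 fires, +2 burnt)
Step 9: cell (2,0)='.' (+0 fires, +1 burnt)
  fire out at step 9

1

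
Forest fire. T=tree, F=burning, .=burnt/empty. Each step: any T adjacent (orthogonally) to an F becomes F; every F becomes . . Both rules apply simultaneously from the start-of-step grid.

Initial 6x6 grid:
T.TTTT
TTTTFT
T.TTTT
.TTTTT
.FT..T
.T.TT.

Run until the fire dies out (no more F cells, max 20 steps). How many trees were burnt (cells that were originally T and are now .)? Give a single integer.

Step 1: +7 fires, +2 burnt (F count now 7)
Step 2: +7 fires, +7 burnt (F count now 7)
Step 3: +5 fires, +7 burnt (F count now 5)
Step 4: +2 fires, +5 burnt (F count now 2)
Step 5: +2 fires, +2 burnt (F count now 2)
Step 6: +0 fires, +2 burnt (F count now 0)
Fire out after step 6
Initially T: 25, now '.': 34
Total burnt (originally-T cells now '.'): 23

Answer: 23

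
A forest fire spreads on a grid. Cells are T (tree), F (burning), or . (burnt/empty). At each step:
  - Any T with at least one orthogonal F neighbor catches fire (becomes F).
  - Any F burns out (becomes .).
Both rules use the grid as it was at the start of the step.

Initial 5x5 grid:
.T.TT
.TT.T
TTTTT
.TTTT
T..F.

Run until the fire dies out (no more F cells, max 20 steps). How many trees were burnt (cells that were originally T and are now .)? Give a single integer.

Step 1: +1 fires, +1 burnt (F count now 1)
Step 2: +3 fires, +1 burnt (F count now 3)
Step 3: +3 fires, +3 burnt (F count now 3)
Step 4: +3 fires, +3 burnt (F count now 3)
Step 5: +3 fires, +3 burnt (F count now 3)
Step 6: +2 fires, +3 burnt (F count now 2)
Step 7: +0 fires, +2 burnt (F count now 0)
Fire out after step 7
Initially T: 16, now '.': 24
Total burnt (originally-T cells now '.'): 15

Answer: 15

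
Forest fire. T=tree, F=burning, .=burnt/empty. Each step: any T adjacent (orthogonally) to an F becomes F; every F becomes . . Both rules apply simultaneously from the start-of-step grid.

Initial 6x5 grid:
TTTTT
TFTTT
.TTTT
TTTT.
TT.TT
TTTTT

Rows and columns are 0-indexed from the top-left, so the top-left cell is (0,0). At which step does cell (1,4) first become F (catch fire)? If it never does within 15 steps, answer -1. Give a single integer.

Step 1: cell (1,4)='T' (+4 fires, +1 burnt)
Step 2: cell (1,4)='T' (+5 fires, +4 burnt)
Step 3: cell (1,4)='F' (+6 fires, +5 burnt)
  -> target ignites at step 3
Step 4: cell (1,4)='.' (+5 fires, +6 burnt)
Step 5: cell (1,4)='.' (+3 fires, +5 burnt)
Step 6: cell (1,4)='.' (+2 fires, +3 burnt)
Step 7: cell (1,4)='.' (+1 fires, +2 burnt)
Step 8: cell (1,4)='.' (+0 fires, +1 burnt)
  fire out at step 8

3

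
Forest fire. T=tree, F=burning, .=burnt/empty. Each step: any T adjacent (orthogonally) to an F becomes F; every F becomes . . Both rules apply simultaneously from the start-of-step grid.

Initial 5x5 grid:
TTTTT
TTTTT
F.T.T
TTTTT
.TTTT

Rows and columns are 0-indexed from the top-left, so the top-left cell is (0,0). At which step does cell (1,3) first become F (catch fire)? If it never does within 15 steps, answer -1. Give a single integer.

Step 1: cell (1,3)='T' (+2 fires, +1 burnt)
Step 2: cell (1,3)='T' (+3 fires, +2 burnt)
Step 3: cell (1,3)='T' (+4 fires, +3 burnt)
Step 4: cell (1,3)='F' (+5 fires, +4 burnt)
  -> target ignites at step 4
Step 5: cell (1,3)='.' (+4 fires, +5 burnt)
Step 6: cell (1,3)='.' (+3 fires, +4 burnt)
Step 7: cell (1,3)='.' (+0 fires, +3 burnt)
  fire out at step 7

4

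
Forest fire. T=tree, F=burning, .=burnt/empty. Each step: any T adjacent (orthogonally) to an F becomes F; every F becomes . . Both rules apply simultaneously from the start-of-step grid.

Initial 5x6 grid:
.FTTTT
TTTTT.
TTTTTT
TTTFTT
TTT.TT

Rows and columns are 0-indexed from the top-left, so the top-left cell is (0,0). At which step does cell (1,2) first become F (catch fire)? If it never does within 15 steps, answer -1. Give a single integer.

Step 1: cell (1,2)='T' (+5 fires, +2 burnt)
Step 2: cell (1,2)='F' (+11 fires, +5 burnt)
  -> target ignites at step 2
Step 3: cell (1,2)='.' (+7 fires, +11 burnt)
Step 4: cell (1,2)='.' (+2 fires, +7 burnt)
Step 5: cell (1,2)='.' (+0 fires, +2 burnt)
  fire out at step 5

2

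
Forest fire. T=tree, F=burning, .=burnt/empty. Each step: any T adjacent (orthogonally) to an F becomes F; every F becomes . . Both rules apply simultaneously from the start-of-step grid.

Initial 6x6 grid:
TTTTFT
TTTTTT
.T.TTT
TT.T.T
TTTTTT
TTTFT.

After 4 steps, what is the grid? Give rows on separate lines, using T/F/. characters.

Step 1: 6 trees catch fire, 2 burn out
  TTTF.F
  TTTTFT
  .T.TTT
  TT.T.T
  TTTFTT
  TTF.F.
Step 2: 8 trees catch fire, 6 burn out
  TTF...
  TTTF.F
  .T.TFT
  TT.F.T
  TTF.FT
  TF....
Step 3: 7 trees catch fire, 8 burn out
  TF....
  TTF...
  .T.F.F
  TT...T
  TF...F
  F.....
Step 4: 5 trees catch fire, 7 burn out
  F.....
  TF....
  .T....
  TF...F
  F.....
  ......

F.....
TF....
.T....
TF...F
F.....
......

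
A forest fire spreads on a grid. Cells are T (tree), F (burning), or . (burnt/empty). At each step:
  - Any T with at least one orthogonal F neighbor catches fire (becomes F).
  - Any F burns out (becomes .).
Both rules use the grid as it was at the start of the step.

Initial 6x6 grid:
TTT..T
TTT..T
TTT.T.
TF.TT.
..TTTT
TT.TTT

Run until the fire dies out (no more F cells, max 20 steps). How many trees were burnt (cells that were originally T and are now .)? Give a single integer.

Step 1: +2 fires, +1 burnt (F count now 2)
Step 2: +3 fires, +2 burnt (F count now 3)
Step 3: +3 fires, +3 burnt (F count now 3)
Step 4: +2 fires, +3 burnt (F count now 2)
Step 5: +0 fires, +2 burnt (F count now 0)
Fire out after step 5
Initially T: 24, now '.': 22
Total burnt (originally-T cells now '.'): 10

Answer: 10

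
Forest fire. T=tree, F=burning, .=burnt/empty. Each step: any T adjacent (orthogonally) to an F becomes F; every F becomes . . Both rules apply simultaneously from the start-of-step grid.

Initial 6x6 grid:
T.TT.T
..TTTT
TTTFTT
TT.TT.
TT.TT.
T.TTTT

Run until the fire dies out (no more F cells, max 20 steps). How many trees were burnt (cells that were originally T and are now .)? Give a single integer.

Step 1: +4 fires, +1 burnt (F count now 4)
Step 2: +7 fires, +4 burnt (F count now 7)
Step 3: +6 fires, +7 burnt (F count now 6)
Step 4: +5 fires, +6 burnt (F count now 5)
Step 5: +2 fires, +5 burnt (F count now 2)
Step 6: +1 fires, +2 burnt (F count now 1)
Step 7: +0 fires, +1 burnt (F count now 0)
Fire out after step 7
Initially T: 26, now '.': 35
Total burnt (originally-T cells now '.'): 25

Answer: 25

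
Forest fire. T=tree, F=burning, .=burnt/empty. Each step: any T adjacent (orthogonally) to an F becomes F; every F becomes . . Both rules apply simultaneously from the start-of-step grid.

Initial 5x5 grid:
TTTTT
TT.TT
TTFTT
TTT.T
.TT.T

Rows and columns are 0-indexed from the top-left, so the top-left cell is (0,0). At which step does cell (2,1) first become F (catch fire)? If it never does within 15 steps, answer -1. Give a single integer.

Step 1: cell (2,1)='F' (+3 fires, +1 burnt)
  -> target ignites at step 1
Step 2: cell (2,1)='.' (+6 fires, +3 burnt)
Step 3: cell (2,1)='.' (+7 fires, +6 burnt)
Step 4: cell (2,1)='.' (+4 fires, +7 burnt)
Step 5: cell (2,1)='.' (+0 fires, +4 burnt)
  fire out at step 5

1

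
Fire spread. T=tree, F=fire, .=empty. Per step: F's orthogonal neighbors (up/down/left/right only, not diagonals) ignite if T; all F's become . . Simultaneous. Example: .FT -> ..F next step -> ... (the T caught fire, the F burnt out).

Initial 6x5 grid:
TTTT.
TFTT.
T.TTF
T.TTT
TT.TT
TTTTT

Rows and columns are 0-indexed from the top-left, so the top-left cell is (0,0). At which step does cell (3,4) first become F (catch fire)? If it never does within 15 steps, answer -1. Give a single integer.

Step 1: cell (3,4)='F' (+5 fires, +2 burnt)
  -> target ignites at step 1
Step 2: cell (3,4)='.' (+7 fires, +5 burnt)
Step 3: cell (3,4)='.' (+5 fires, +7 burnt)
Step 4: cell (3,4)='.' (+2 fires, +5 burnt)
Step 5: cell (3,4)='.' (+3 fires, +2 burnt)
Step 6: cell (3,4)='.' (+1 fires, +3 burnt)
Step 7: cell (3,4)='.' (+0 fires, +1 burnt)
  fire out at step 7

1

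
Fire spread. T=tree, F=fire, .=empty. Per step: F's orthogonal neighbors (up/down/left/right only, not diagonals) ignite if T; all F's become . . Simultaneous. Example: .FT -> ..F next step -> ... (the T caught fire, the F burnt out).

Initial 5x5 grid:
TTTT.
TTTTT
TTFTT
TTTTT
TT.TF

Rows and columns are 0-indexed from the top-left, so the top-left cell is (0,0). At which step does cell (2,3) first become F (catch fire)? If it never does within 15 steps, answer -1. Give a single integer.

Step 1: cell (2,3)='F' (+6 fires, +2 burnt)
  -> target ignites at step 1
Step 2: cell (2,3)='.' (+7 fires, +6 burnt)
Step 3: cell (2,3)='.' (+6 fires, +7 burnt)
Step 4: cell (2,3)='.' (+2 fires, +6 burnt)
Step 5: cell (2,3)='.' (+0 fires, +2 burnt)
  fire out at step 5

1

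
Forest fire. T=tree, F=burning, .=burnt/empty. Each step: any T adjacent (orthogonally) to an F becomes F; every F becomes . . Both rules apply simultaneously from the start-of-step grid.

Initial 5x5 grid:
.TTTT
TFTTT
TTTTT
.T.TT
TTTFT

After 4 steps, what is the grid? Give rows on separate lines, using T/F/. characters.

Step 1: 7 trees catch fire, 2 burn out
  .FTTT
  F.FTT
  TFTTT
  .T.FT
  TTF.F
Step 2: 8 trees catch fire, 7 burn out
  ..FTT
  ...FT
  F.FFT
  .F..F
  TF...
Step 3: 4 trees catch fire, 8 burn out
  ...FT
  ....F
  ....F
  .....
  F....
Step 4: 1 trees catch fire, 4 burn out
  ....F
  .....
  .....
  .....
  .....

....F
.....
.....
.....
.....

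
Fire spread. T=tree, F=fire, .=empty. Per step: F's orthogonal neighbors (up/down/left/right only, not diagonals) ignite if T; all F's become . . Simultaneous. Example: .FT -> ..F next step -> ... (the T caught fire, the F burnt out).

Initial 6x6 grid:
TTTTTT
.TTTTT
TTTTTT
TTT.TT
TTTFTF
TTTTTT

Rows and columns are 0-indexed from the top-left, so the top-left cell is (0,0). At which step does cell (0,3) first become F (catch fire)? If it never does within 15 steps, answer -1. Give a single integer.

Step 1: cell (0,3)='T' (+5 fires, +2 burnt)
Step 2: cell (0,3)='T' (+6 fires, +5 burnt)
Step 3: cell (0,3)='T' (+6 fires, +6 burnt)
Step 4: cell (0,3)='T' (+7 fires, +6 burnt)
Step 5: cell (0,3)='T' (+5 fires, +7 burnt)
Step 6: cell (0,3)='F' (+2 fires, +5 burnt)
  -> target ignites at step 6
Step 7: cell (0,3)='.' (+1 fires, +2 burnt)
Step 8: cell (0,3)='.' (+0 fires, +1 burnt)
  fire out at step 8

6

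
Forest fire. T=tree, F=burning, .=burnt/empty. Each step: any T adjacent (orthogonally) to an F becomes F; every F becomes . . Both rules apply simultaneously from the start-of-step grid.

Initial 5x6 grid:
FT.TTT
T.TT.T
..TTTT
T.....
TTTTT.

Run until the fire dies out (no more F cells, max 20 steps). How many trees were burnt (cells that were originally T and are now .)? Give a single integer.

Step 1: +2 fires, +1 burnt (F count now 2)
Step 2: +0 fires, +2 burnt (F count now 0)
Fire out after step 2
Initially T: 18, now '.': 14
Total burnt (originally-T cells now '.'): 2

Answer: 2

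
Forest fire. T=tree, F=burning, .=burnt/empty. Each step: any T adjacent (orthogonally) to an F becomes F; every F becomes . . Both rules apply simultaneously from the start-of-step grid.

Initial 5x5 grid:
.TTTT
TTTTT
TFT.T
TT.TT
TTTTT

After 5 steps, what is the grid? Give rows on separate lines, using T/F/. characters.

Step 1: 4 trees catch fire, 1 burn out
  .TTTT
  TFTTT
  F.F.T
  TF.TT
  TTTTT
Step 2: 5 trees catch fire, 4 burn out
  .FTTT
  F.FTT
  ....T
  F..TT
  TFTTT
Step 3: 4 trees catch fire, 5 burn out
  ..FTT
  ...FT
  ....T
  ...TT
  F.FTT
Step 4: 3 trees catch fire, 4 burn out
  ...FT
  ....F
  ....T
  ...TT
  ...FT
Step 5: 4 trees catch fire, 3 burn out
  ....F
  .....
  ....F
  ...FT
  ....F

....F
.....
....F
...FT
....F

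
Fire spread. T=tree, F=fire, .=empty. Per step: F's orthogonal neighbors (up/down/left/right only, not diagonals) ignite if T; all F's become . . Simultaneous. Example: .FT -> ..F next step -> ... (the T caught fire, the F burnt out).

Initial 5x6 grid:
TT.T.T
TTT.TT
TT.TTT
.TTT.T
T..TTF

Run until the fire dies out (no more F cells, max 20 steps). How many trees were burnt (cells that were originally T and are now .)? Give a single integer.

Answer: 19

Derivation:
Step 1: +2 fires, +1 burnt (F count now 2)
Step 2: +2 fires, +2 burnt (F count now 2)
Step 3: +3 fires, +2 burnt (F count now 3)
Step 4: +4 fires, +3 burnt (F count now 4)
Step 5: +1 fires, +4 burnt (F count now 1)
Step 6: +1 fires, +1 burnt (F count now 1)
Step 7: +2 fires, +1 burnt (F count now 2)
Step 8: +3 fires, +2 burnt (F count now 3)
Step 9: +1 fires, +3 burnt (F count now 1)
Step 10: +0 fires, +1 burnt (F count now 0)
Fire out after step 10
Initially T: 21, now '.': 28
Total burnt (originally-T cells now '.'): 19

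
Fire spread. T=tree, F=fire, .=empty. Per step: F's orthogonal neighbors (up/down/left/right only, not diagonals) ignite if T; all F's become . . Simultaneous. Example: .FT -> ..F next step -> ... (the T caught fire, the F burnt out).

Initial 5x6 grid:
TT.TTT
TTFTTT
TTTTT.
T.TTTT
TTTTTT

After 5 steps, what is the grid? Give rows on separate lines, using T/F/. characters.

Step 1: 3 trees catch fire, 1 burn out
  TT.TTT
  TF.FTT
  TTFTT.
  T.TTTT
  TTTTTT
Step 2: 7 trees catch fire, 3 burn out
  TF.FTT
  F...FT
  TF.FT.
  T.FTTT
  TTTTTT
Step 3: 7 trees catch fire, 7 burn out
  F...FT
  .....F
  F...F.
  T..FTT
  TTFTTT
Step 4: 5 trees catch fire, 7 burn out
  .....F
  ......
  ......
  F...FT
  TF.FTT
Step 5: 3 trees catch fire, 5 burn out
  ......
  ......
  ......
  .....F
  F...FT

......
......
......
.....F
F...FT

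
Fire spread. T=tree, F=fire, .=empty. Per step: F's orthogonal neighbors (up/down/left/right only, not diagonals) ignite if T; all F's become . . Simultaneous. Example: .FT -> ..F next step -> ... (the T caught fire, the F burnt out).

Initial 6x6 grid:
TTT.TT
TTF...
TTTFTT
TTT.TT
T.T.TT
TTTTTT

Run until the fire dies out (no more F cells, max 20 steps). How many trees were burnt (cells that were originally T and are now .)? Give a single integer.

Answer: 25

Derivation:
Step 1: +4 fires, +2 burnt (F count now 4)
Step 2: +6 fires, +4 burnt (F count now 6)
Step 3: +6 fires, +6 burnt (F count now 6)
Step 4: +4 fires, +6 burnt (F count now 4)
Step 5: +4 fires, +4 burnt (F count now 4)
Step 6: +1 fires, +4 burnt (F count now 1)
Step 7: +0 fires, +1 burnt (F count now 0)
Fire out after step 7
Initially T: 27, now '.': 34
Total burnt (originally-T cells now '.'): 25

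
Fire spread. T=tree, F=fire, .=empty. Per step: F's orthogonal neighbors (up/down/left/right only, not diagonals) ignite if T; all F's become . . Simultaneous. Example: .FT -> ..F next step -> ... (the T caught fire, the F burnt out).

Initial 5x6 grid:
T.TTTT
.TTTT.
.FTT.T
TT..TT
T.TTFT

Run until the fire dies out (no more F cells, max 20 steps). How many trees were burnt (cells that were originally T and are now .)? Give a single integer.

Answer: 19

Derivation:
Step 1: +6 fires, +2 burnt (F count now 6)
Step 2: +5 fires, +6 burnt (F count now 5)
Step 3: +4 fires, +5 burnt (F count now 4)
Step 4: +2 fires, +4 burnt (F count now 2)
Step 5: +1 fires, +2 burnt (F count now 1)
Step 6: +1 fires, +1 burnt (F count now 1)
Step 7: +0 fires, +1 burnt (F count now 0)
Fire out after step 7
Initially T: 20, now '.': 29
Total burnt (originally-T cells now '.'): 19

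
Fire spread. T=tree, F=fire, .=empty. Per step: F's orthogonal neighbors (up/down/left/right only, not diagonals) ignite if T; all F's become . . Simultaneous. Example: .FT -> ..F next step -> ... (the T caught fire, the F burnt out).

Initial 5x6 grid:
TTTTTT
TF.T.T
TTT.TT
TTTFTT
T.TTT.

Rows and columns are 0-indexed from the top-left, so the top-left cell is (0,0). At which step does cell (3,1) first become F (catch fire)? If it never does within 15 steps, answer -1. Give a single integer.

Step 1: cell (3,1)='T' (+6 fires, +2 burnt)
Step 2: cell (3,1)='F' (+9 fires, +6 burnt)
  -> target ignites at step 2
Step 3: cell (3,1)='.' (+3 fires, +9 burnt)
Step 4: cell (3,1)='.' (+4 fires, +3 burnt)
Step 5: cell (3,1)='.' (+1 fires, +4 burnt)
Step 6: cell (3,1)='.' (+0 fires, +1 burnt)
  fire out at step 6

2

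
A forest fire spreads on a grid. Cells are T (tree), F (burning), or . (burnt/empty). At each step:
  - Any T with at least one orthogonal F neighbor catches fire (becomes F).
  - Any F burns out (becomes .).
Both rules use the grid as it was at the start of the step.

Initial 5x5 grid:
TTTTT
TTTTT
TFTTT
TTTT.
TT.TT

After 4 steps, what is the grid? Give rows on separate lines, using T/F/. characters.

Step 1: 4 trees catch fire, 1 burn out
  TTTTT
  TFTTT
  F.FTT
  TFTT.
  TT.TT
Step 2: 7 trees catch fire, 4 burn out
  TFTTT
  F.FTT
  ...FT
  F.FT.
  TF.TT
Step 3: 6 trees catch fire, 7 burn out
  F.FTT
  ...FT
  ....F
  ...F.
  F..TT
Step 4: 3 trees catch fire, 6 burn out
  ...FT
  ....F
  .....
  .....
  ...FT

...FT
....F
.....
.....
...FT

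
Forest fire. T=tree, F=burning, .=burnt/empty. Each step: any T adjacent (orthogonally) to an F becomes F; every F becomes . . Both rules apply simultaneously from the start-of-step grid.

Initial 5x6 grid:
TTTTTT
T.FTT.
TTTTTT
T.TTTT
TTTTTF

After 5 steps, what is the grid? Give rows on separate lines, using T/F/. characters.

Step 1: 5 trees catch fire, 2 burn out
  TTFTTT
  T..FT.
  TTFTTT
  T.TTTF
  TTTTF.
Step 2: 9 trees catch fire, 5 burn out
  TF.FTT
  T...F.
  TF.FTF
  T.FTF.
  TTTF..
Step 3: 6 trees catch fire, 9 burn out
  F...FT
  T.....
  F...F.
  T..F..
  TTF...
Step 4: 4 trees catch fire, 6 burn out
  .....F
  F.....
  ......
  F.....
  TF....
Step 5: 1 trees catch fire, 4 burn out
  ......
  ......
  ......
  ......
  F.....

......
......
......
......
F.....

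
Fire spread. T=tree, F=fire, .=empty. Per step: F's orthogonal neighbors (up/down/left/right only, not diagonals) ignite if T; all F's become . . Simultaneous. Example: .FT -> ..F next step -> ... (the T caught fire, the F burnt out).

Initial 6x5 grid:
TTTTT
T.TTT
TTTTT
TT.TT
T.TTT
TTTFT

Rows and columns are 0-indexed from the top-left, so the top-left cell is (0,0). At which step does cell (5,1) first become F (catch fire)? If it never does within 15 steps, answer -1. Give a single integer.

Step 1: cell (5,1)='T' (+3 fires, +1 burnt)
Step 2: cell (5,1)='F' (+4 fires, +3 burnt)
  -> target ignites at step 2
Step 3: cell (5,1)='.' (+3 fires, +4 burnt)
Step 4: cell (5,1)='.' (+4 fires, +3 burnt)
Step 5: cell (5,1)='.' (+5 fires, +4 burnt)
Step 6: cell (5,1)='.' (+4 fires, +5 burnt)
Step 7: cell (5,1)='.' (+2 fires, +4 burnt)
Step 8: cell (5,1)='.' (+1 fires, +2 burnt)
Step 9: cell (5,1)='.' (+0 fires, +1 burnt)
  fire out at step 9

2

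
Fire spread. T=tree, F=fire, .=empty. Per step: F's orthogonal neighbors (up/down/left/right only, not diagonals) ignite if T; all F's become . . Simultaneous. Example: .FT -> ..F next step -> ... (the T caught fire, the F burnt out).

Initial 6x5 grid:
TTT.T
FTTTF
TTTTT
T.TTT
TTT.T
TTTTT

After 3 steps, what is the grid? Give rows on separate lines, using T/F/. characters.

Step 1: 6 trees catch fire, 2 burn out
  FTT.F
  .FTF.
  FTTTF
  T.TTT
  TTT.T
  TTTTT
Step 2: 6 trees catch fire, 6 burn out
  .FT..
  ..F..
  .FTF.
  F.TTF
  TTT.T
  TTTTT
Step 3: 5 trees catch fire, 6 burn out
  ..F..
  .....
  ..F..
  ..TF.
  FTT.F
  TTTTT

..F..
.....
..F..
..TF.
FTT.F
TTTTT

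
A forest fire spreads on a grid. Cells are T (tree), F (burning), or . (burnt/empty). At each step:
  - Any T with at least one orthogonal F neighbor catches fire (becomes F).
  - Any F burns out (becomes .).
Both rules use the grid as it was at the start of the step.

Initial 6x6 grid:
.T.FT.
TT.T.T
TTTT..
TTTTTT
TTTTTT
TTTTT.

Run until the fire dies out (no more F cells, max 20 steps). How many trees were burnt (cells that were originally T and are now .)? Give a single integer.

Answer: 26

Derivation:
Step 1: +2 fires, +1 burnt (F count now 2)
Step 2: +1 fires, +2 burnt (F count now 1)
Step 3: +2 fires, +1 burnt (F count now 2)
Step 4: +4 fires, +2 burnt (F count now 4)
Step 5: +7 fires, +4 burnt (F count now 7)
Step 6: +7 fires, +7 burnt (F count now 7)
Step 7: +2 fires, +7 burnt (F count now 2)
Step 8: +1 fires, +2 burnt (F count now 1)
Step 9: +0 fires, +1 burnt (F count now 0)
Fire out after step 9
Initially T: 27, now '.': 35
Total burnt (originally-T cells now '.'): 26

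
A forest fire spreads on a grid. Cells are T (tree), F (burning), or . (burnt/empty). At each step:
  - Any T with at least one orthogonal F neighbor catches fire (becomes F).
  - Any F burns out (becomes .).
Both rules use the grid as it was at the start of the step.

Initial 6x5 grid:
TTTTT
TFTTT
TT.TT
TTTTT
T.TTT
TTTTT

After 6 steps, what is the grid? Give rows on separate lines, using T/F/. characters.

Step 1: 4 trees catch fire, 1 burn out
  TFTTT
  F.FTT
  TF.TT
  TTTTT
  T.TTT
  TTTTT
Step 2: 5 trees catch fire, 4 burn out
  F.FTT
  ...FT
  F..TT
  TFTTT
  T.TTT
  TTTTT
Step 3: 5 trees catch fire, 5 burn out
  ...FT
  ....F
  ...FT
  F.FTT
  T.TTT
  TTTTT
Step 4: 5 trees catch fire, 5 burn out
  ....F
  .....
  ....F
  ...FT
  F.FTT
  TTTTT
Step 5: 4 trees catch fire, 5 burn out
  .....
  .....
  .....
  ....F
  ...FT
  FTFTT
Step 6: 3 trees catch fire, 4 burn out
  .....
  .....
  .....
  .....
  ....F
  .F.FT

.....
.....
.....
.....
....F
.F.FT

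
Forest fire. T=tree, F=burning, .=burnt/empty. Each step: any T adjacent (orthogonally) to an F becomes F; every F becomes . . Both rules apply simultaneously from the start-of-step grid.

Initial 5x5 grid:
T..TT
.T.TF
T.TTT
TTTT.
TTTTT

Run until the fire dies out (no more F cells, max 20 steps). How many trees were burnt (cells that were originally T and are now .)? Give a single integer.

Answer: 16

Derivation:
Step 1: +3 fires, +1 burnt (F count now 3)
Step 2: +2 fires, +3 burnt (F count now 2)
Step 3: +2 fires, +2 burnt (F count now 2)
Step 4: +2 fires, +2 burnt (F count now 2)
Step 5: +3 fires, +2 burnt (F count now 3)
Step 6: +2 fires, +3 burnt (F count now 2)
Step 7: +2 fires, +2 burnt (F count now 2)
Step 8: +0 fires, +2 burnt (F count now 0)
Fire out after step 8
Initially T: 18, now '.': 23
Total burnt (originally-T cells now '.'): 16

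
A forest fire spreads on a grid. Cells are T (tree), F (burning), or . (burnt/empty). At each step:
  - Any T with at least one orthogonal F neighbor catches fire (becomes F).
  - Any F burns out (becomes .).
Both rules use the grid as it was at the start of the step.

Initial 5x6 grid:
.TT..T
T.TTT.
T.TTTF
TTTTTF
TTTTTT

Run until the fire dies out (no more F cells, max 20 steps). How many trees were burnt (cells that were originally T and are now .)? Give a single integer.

Answer: 21

Derivation:
Step 1: +3 fires, +2 burnt (F count now 3)
Step 2: +4 fires, +3 burnt (F count now 4)
Step 3: +4 fires, +4 burnt (F count now 4)
Step 4: +3 fires, +4 burnt (F count now 3)
Step 5: +3 fires, +3 burnt (F count now 3)
Step 6: +3 fires, +3 burnt (F count now 3)
Step 7: +1 fires, +3 burnt (F count now 1)
Step 8: +0 fires, +1 burnt (F count now 0)
Fire out after step 8
Initially T: 22, now '.': 29
Total burnt (originally-T cells now '.'): 21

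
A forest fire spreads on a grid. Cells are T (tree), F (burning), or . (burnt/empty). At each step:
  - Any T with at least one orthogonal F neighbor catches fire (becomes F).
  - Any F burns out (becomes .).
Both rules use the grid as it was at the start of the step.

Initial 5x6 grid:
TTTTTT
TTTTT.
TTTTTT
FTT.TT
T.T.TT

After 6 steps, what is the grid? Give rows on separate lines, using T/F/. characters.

Step 1: 3 trees catch fire, 1 burn out
  TTTTTT
  TTTTT.
  FTTTTT
  .FT.TT
  F.T.TT
Step 2: 3 trees catch fire, 3 burn out
  TTTTTT
  FTTTT.
  .FTTTT
  ..F.TT
  ..T.TT
Step 3: 4 trees catch fire, 3 burn out
  FTTTTT
  .FTTT.
  ..FTTT
  ....TT
  ..F.TT
Step 4: 3 trees catch fire, 4 burn out
  .FTTTT
  ..FTT.
  ...FTT
  ....TT
  ....TT
Step 5: 3 trees catch fire, 3 burn out
  ..FTTT
  ...FT.
  ....FT
  ....TT
  ....TT
Step 6: 4 trees catch fire, 3 burn out
  ...FTT
  ....F.
  .....F
  ....FT
  ....TT

...FTT
....F.
.....F
....FT
....TT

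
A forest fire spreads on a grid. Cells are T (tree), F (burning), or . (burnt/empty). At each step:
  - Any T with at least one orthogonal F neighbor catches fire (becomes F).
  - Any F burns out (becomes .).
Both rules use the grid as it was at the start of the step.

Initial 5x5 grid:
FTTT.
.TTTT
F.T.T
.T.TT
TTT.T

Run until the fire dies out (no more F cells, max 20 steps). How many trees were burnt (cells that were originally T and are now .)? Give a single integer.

Answer: 12

Derivation:
Step 1: +1 fires, +2 burnt (F count now 1)
Step 2: +2 fires, +1 burnt (F count now 2)
Step 3: +2 fires, +2 burnt (F count now 2)
Step 4: +2 fires, +2 burnt (F count now 2)
Step 5: +1 fires, +2 burnt (F count now 1)
Step 6: +1 fires, +1 burnt (F count now 1)
Step 7: +1 fires, +1 burnt (F count now 1)
Step 8: +2 fires, +1 burnt (F count now 2)
Step 9: +0 fires, +2 burnt (F count now 0)
Fire out after step 9
Initially T: 16, now '.': 21
Total burnt (originally-T cells now '.'): 12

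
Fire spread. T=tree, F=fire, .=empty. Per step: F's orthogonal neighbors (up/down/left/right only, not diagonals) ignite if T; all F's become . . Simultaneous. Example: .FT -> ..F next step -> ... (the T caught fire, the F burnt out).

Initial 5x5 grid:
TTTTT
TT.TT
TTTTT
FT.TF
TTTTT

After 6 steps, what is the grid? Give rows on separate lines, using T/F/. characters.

Step 1: 6 trees catch fire, 2 burn out
  TTTTT
  TT.TT
  FTTTF
  .F.F.
  FTTTF
Step 2: 6 trees catch fire, 6 burn out
  TTTTT
  FT.TF
  .FTF.
  .....
  .FTF.
Step 3: 6 trees catch fire, 6 burn out
  FTTTF
  .F.F.
  ..F..
  .....
  ..F..
Step 4: 2 trees catch fire, 6 burn out
  .FTF.
  .....
  .....
  .....
  .....
Step 5: 1 trees catch fire, 2 burn out
  ..F..
  .....
  .....
  .....
  .....
Step 6: 0 trees catch fire, 1 burn out
  .....
  .....
  .....
  .....
  .....

.....
.....
.....
.....
.....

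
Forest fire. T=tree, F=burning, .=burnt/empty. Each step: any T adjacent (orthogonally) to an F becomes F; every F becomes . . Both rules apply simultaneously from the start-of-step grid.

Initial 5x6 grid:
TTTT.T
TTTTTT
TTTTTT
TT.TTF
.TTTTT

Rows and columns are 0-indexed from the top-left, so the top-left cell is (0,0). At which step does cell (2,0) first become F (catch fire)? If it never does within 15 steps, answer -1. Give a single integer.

Step 1: cell (2,0)='T' (+3 fires, +1 burnt)
Step 2: cell (2,0)='T' (+4 fires, +3 burnt)
Step 3: cell (2,0)='T' (+4 fires, +4 burnt)
Step 4: cell (2,0)='T' (+3 fires, +4 burnt)
Step 5: cell (2,0)='T' (+4 fires, +3 burnt)
Step 6: cell (2,0)='F' (+4 fires, +4 burnt)
  -> target ignites at step 6
Step 7: cell (2,0)='.' (+3 fires, +4 burnt)
Step 8: cell (2,0)='.' (+1 fires, +3 burnt)
Step 9: cell (2,0)='.' (+0 fires, +1 burnt)
  fire out at step 9

6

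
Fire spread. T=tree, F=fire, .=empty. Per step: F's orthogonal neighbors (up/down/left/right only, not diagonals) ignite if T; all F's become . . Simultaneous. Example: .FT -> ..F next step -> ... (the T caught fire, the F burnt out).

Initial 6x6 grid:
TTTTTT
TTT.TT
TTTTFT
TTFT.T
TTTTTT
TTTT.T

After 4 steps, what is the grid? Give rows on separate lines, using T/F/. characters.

Step 1: 7 trees catch fire, 2 burn out
  TTTTTT
  TTT.FT
  TTFF.F
  TF.F.T
  TTFTTT
  TTTT.T
Step 2: 9 trees catch fire, 7 burn out
  TTTTFT
  TTF..F
  TF....
  F....F
  TF.FTT
  TTFT.T
Step 3: 10 trees catch fire, 9 burn out
  TTFF.F
  TF....
  F.....
  ......
  F...FF
  TF.F.T
Step 4: 4 trees catch fire, 10 burn out
  TF....
  F.....
  ......
  ......
  ......
  F....F

TF....
F.....
......
......
......
F....F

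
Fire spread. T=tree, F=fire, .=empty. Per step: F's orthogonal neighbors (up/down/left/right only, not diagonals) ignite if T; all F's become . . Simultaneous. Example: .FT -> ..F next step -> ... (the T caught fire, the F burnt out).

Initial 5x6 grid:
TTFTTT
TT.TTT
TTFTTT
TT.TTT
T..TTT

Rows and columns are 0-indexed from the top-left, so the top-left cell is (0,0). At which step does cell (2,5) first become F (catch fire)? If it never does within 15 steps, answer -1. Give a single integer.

Step 1: cell (2,5)='T' (+4 fires, +2 burnt)
Step 2: cell (2,5)='T' (+8 fires, +4 burnt)
Step 3: cell (2,5)='F' (+7 fires, +8 burnt)
  -> target ignites at step 3
Step 4: cell (2,5)='.' (+4 fires, +7 burnt)
Step 5: cell (2,5)='.' (+1 fires, +4 burnt)
Step 6: cell (2,5)='.' (+0 fires, +1 burnt)
  fire out at step 6

3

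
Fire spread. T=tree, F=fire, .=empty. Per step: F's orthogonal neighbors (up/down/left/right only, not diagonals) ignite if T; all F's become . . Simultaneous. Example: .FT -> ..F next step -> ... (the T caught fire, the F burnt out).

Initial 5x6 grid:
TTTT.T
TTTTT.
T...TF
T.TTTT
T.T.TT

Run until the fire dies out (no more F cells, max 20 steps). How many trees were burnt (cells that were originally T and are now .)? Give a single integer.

Answer: 20

Derivation:
Step 1: +2 fires, +1 burnt (F count now 2)
Step 2: +3 fires, +2 burnt (F count now 3)
Step 3: +3 fires, +3 burnt (F count now 3)
Step 4: +3 fires, +3 burnt (F count now 3)
Step 5: +3 fires, +3 burnt (F count now 3)
Step 6: +2 fires, +3 burnt (F count now 2)
Step 7: +2 fires, +2 burnt (F count now 2)
Step 8: +1 fires, +2 burnt (F count now 1)
Step 9: +1 fires, +1 burnt (F count now 1)
Step 10: +0 fires, +1 burnt (F count now 0)
Fire out after step 10
Initially T: 21, now '.': 29
Total burnt (originally-T cells now '.'): 20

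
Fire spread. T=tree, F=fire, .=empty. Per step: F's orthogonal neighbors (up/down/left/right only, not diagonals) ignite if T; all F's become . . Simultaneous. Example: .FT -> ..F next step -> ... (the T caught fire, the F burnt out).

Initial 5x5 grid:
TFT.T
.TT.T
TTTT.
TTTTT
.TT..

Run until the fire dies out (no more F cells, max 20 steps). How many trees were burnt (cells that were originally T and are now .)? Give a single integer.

Step 1: +3 fires, +1 burnt (F count now 3)
Step 2: +2 fires, +3 burnt (F count now 2)
Step 3: +3 fires, +2 burnt (F count now 3)
Step 4: +4 fires, +3 burnt (F count now 4)
Step 5: +2 fires, +4 burnt (F count now 2)
Step 6: +1 fires, +2 burnt (F count now 1)
Step 7: +0 fires, +1 burnt (F count now 0)
Fire out after step 7
Initially T: 17, now '.': 23
Total burnt (originally-T cells now '.'): 15

Answer: 15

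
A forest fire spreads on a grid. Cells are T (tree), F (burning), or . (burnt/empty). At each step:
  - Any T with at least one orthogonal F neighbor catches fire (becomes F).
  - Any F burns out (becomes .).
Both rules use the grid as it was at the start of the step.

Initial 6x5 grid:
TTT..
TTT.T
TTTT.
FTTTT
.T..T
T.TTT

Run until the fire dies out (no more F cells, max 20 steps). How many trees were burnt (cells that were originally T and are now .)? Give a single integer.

Answer: 19

Derivation:
Step 1: +2 fires, +1 burnt (F count now 2)
Step 2: +4 fires, +2 burnt (F count now 4)
Step 3: +4 fires, +4 burnt (F count now 4)
Step 4: +4 fires, +4 burnt (F count now 4)
Step 5: +2 fires, +4 burnt (F count now 2)
Step 6: +1 fires, +2 burnt (F count now 1)
Step 7: +1 fires, +1 burnt (F count now 1)
Step 8: +1 fires, +1 burnt (F count now 1)
Step 9: +0 fires, +1 burnt (F count now 0)
Fire out after step 9
Initially T: 21, now '.': 28
Total burnt (originally-T cells now '.'): 19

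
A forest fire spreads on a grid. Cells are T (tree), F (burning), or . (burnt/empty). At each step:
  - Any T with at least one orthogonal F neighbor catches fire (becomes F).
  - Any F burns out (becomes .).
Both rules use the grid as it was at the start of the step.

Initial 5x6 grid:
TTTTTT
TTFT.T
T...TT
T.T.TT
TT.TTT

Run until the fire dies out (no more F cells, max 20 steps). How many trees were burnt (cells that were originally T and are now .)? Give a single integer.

Answer: 21

Derivation:
Step 1: +3 fires, +1 burnt (F count now 3)
Step 2: +3 fires, +3 burnt (F count now 3)
Step 3: +3 fires, +3 burnt (F count now 3)
Step 4: +2 fires, +3 burnt (F count now 2)
Step 5: +2 fires, +2 burnt (F count now 2)
Step 6: +2 fires, +2 burnt (F count now 2)
Step 7: +2 fires, +2 burnt (F count now 2)
Step 8: +2 fires, +2 burnt (F count now 2)
Step 9: +1 fires, +2 burnt (F count now 1)
Step 10: +1 fires, +1 burnt (F count now 1)
Step 11: +0 fires, +1 burnt (F count now 0)
Fire out after step 11
Initially T: 22, now '.': 29
Total burnt (originally-T cells now '.'): 21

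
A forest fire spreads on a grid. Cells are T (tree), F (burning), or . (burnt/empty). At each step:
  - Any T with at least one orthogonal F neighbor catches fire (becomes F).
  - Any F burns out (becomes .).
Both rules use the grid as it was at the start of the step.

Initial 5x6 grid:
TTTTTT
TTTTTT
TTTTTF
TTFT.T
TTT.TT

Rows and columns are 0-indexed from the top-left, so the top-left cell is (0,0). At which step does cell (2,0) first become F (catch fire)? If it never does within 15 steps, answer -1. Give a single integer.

Step 1: cell (2,0)='T' (+7 fires, +2 burnt)
Step 2: cell (2,0)='T' (+8 fires, +7 burnt)
Step 3: cell (2,0)='F' (+7 fires, +8 burnt)
  -> target ignites at step 3
Step 4: cell (2,0)='.' (+3 fires, +7 burnt)
Step 5: cell (2,0)='.' (+1 fires, +3 burnt)
Step 6: cell (2,0)='.' (+0 fires, +1 burnt)
  fire out at step 6

3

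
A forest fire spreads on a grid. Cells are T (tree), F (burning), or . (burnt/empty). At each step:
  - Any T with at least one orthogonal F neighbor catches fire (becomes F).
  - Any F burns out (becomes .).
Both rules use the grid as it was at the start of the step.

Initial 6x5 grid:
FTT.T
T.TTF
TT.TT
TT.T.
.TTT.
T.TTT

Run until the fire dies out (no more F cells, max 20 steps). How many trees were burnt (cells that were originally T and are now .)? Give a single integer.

Step 1: +5 fires, +2 burnt (F count now 5)
Step 2: +4 fires, +5 burnt (F count now 4)
Step 3: +3 fires, +4 burnt (F count now 3)
Step 4: +2 fires, +3 burnt (F count now 2)
Step 5: +3 fires, +2 burnt (F count now 3)
Step 6: +2 fires, +3 burnt (F count now 2)
Step 7: +0 fires, +2 burnt (F count now 0)
Fire out after step 7
Initially T: 20, now '.': 29
Total burnt (originally-T cells now '.'): 19

Answer: 19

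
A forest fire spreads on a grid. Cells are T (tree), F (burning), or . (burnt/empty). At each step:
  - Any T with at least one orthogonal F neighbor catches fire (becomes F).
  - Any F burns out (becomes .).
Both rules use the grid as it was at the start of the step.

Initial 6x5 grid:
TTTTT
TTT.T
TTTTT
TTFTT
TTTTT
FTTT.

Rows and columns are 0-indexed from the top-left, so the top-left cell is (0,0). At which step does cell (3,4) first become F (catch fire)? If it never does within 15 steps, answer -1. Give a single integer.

Step 1: cell (3,4)='T' (+6 fires, +2 burnt)
Step 2: cell (3,4)='F' (+8 fires, +6 burnt)
  -> target ignites at step 2
Step 3: cell (3,4)='.' (+6 fires, +8 burnt)
Step 4: cell (3,4)='.' (+4 fires, +6 burnt)
Step 5: cell (3,4)='.' (+2 fires, +4 burnt)
Step 6: cell (3,4)='.' (+0 fires, +2 burnt)
  fire out at step 6

2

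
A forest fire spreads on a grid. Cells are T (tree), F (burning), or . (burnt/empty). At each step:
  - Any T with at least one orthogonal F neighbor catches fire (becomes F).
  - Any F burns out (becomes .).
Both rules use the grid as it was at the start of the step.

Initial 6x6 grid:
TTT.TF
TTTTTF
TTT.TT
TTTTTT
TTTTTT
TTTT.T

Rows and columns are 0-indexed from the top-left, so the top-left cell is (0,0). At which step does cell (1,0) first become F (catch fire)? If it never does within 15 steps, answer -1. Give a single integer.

Step 1: cell (1,0)='T' (+3 fires, +2 burnt)
Step 2: cell (1,0)='T' (+3 fires, +3 burnt)
Step 3: cell (1,0)='T' (+3 fires, +3 burnt)
Step 4: cell (1,0)='T' (+6 fires, +3 burnt)
Step 5: cell (1,0)='F' (+5 fires, +6 burnt)
  -> target ignites at step 5
Step 6: cell (1,0)='.' (+5 fires, +5 burnt)
Step 7: cell (1,0)='.' (+3 fires, +5 burnt)
Step 8: cell (1,0)='.' (+2 fires, +3 burnt)
Step 9: cell (1,0)='.' (+1 fires, +2 burnt)
Step 10: cell (1,0)='.' (+0 fires, +1 burnt)
  fire out at step 10

5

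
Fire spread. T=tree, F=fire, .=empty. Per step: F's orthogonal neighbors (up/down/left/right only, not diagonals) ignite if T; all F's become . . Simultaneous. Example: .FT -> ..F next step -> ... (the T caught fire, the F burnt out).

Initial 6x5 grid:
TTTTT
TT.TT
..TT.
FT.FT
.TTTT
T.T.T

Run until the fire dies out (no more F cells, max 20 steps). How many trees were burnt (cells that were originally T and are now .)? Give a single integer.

Answer: 19

Derivation:
Step 1: +4 fires, +2 burnt (F count now 4)
Step 2: +5 fires, +4 burnt (F count now 5)
Step 3: +4 fires, +5 burnt (F count now 4)
Step 4: +2 fires, +4 burnt (F count now 2)
Step 5: +1 fires, +2 burnt (F count now 1)
Step 6: +2 fires, +1 burnt (F count now 2)
Step 7: +1 fires, +2 burnt (F count now 1)
Step 8: +0 fires, +1 burnt (F count now 0)
Fire out after step 8
Initially T: 20, now '.': 29
Total burnt (originally-T cells now '.'): 19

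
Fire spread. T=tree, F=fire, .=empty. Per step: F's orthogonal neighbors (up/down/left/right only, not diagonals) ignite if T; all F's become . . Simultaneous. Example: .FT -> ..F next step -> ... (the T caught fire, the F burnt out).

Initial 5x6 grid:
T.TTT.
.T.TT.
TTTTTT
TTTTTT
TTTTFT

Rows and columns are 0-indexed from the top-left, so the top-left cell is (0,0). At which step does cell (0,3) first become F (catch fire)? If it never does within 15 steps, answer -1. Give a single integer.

Step 1: cell (0,3)='T' (+3 fires, +1 burnt)
Step 2: cell (0,3)='T' (+4 fires, +3 burnt)
Step 3: cell (0,3)='T' (+5 fires, +4 burnt)
Step 4: cell (0,3)='T' (+5 fires, +5 burnt)
Step 5: cell (0,3)='F' (+3 fires, +5 burnt)
  -> target ignites at step 5
Step 6: cell (0,3)='.' (+3 fires, +3 burnt)
Step 7: cell (0,3)='.' (+0 fires, +3 burnt)
  fire out at step 7

5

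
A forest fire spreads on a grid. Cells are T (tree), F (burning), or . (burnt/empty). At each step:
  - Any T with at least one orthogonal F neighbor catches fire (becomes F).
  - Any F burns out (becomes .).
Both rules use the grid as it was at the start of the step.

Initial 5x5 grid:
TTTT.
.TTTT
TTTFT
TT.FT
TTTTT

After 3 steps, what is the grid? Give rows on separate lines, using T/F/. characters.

Step 1: 5 trees catch fire, 2 burn out
  TTTT.
  .TTFT
  TTF.F
  TT..F
  TTTFT
Step 2: 6 trees catch fire, 5 burn out
  TTTF.
  .TF.F
  TF...
  TT...
  TTF.F
Step 3: 5 trees catch fire, 6 burn out
  TTF..
  .F...
  F....
  TF...
  TF...

TTF..
.F...
F....
TF...
TF...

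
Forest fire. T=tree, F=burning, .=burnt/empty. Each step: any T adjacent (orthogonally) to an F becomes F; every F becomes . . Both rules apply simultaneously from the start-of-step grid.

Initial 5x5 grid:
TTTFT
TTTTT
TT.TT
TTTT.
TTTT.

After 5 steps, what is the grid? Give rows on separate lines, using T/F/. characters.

Step 1: 3 trees catch fire, 1 burn out
  TTF.F
  TTTFT
  TT.TT
  TTTT.
  TTTT.
Step 2: 4 trees catch fire, 3 burn out
  TF...
  TTF.F
  TT.FT
  TTTT.
  TTTT.
Step 3: 4 trees catch fire, 4 burn out
  F....
  TF...
  TT..F
  TTTF.
  TTTT.
Step 4: 4 trees catch fire, 4 burn out
  .....
  F....
  TF...
  TTF..
  TTTF.
Step 5: 3 trees catch fire, 4 burn out
  .....
  .....
  F....
  TF...
  TTF..

.....
.....
F....
TF...
TTF..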